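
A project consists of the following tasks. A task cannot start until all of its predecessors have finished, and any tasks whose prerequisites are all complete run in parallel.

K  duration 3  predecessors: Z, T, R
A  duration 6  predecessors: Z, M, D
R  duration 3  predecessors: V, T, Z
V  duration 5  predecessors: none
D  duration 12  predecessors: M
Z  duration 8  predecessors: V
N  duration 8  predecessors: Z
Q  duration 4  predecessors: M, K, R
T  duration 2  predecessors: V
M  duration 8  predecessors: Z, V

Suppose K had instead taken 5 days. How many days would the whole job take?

39

As given, the longest chain is V→Z→M→D→A = 5+8+8+12+6 = 39, so the finish is 39 days.
K has 16 days of float (longest path through it is 23).
No other chain overtakes it, so the finish is 39 days.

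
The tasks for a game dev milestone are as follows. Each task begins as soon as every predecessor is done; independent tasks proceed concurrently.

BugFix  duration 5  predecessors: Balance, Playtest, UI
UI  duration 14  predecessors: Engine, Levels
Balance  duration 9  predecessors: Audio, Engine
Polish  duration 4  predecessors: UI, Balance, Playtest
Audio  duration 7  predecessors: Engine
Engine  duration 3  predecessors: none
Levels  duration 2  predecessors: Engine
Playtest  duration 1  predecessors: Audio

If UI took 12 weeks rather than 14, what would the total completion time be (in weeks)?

Critical path before the change: Engine→Levels→UI→BugFix = 3+2+14+5 = 24 giving 24 weeks.
UI is on the critical path; changing it to 12 makes that path 22 weeks.
New critical path: Engine→Audio→Balance→BugFix = 3+7+9+5 = 24 ⇒ 24 weeks.

24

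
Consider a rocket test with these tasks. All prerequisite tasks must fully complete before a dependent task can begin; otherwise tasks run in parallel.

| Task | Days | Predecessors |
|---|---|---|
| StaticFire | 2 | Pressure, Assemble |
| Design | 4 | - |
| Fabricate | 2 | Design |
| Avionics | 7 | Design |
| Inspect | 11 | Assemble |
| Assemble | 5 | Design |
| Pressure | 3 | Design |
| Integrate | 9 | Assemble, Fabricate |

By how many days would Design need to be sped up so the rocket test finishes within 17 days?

3

Current finish: 20 days; target: 17.
Design is on every critical path, so each day cut from Design cuts the finish by one (this holds down to a finish of 17).
Need 20 − 17 = 3 days off Design → Design becomes 1 day, finish becomes 17.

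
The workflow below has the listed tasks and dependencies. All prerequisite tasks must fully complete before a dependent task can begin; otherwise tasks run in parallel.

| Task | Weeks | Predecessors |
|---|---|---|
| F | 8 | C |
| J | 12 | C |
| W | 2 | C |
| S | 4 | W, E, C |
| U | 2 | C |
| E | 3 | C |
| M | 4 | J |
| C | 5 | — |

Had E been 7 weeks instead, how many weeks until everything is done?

Baseline: C→J→M = 5+12+4 = 21 → 21 weeks.
E has 9 weeks of float (longest path through it is 12).
No other chain overtakes it, so the finish is 21 weeks.

21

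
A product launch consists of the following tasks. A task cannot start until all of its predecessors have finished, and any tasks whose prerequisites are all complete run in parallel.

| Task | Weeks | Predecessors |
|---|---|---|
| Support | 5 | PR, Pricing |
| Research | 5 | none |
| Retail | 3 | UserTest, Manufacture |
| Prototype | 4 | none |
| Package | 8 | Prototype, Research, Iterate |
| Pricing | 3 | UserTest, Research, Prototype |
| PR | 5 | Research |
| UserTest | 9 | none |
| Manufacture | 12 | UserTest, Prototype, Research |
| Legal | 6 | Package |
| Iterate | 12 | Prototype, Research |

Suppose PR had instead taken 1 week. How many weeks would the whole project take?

31

Actual critical path: Research→Iterate→Package→Legal = 5+12+8+6 = 31 ⇒ 31 weeks.
The longest path through PR is only 15 weeks, so PR has float 16.
No other chain overtakes it, so the finish is 31 weeks.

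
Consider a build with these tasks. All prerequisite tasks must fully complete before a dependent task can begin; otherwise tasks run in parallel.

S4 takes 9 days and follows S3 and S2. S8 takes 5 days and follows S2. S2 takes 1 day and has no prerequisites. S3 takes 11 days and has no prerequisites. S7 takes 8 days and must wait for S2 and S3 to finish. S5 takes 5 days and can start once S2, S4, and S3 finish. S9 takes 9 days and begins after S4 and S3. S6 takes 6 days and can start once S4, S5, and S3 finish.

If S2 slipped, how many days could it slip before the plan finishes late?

10

Critical path: S3→S4→S5→S6 = 11+9+5+6 = 31, so the finish is 31 days.
The longest chain containing S2 totals 21 days.
So S2 can slip 11 − 1 = 10 days.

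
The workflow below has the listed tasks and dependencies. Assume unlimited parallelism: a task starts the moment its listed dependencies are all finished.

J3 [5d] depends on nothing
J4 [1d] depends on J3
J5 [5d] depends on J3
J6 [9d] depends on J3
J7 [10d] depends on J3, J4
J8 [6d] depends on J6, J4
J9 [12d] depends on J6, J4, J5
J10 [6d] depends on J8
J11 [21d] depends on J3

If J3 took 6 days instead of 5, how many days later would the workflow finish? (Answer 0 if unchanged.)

1

Actual critical path: J3→J6→J8→J10 = 5+9+6+6 = 26 ⇒ 26 days.
J3 is on the critical path; changing it to 6 makes that path 27 days.
That remains the longest chain; total 27 days.
Change in finish: 27 − 26 = +1 days.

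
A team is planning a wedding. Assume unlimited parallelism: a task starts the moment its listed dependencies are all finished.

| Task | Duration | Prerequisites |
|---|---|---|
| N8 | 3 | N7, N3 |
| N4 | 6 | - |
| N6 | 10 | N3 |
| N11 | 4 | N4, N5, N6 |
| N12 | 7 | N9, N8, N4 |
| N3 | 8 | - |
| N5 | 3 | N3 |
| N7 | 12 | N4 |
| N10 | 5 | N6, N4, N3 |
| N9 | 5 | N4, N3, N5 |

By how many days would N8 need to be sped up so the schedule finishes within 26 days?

2

Current finish: 28 days; target: 26.
N8 is on every critical path, so each day cut from N8 cuts the finish by one (this holds down to a finish of 26).
Need 28 − 26 = 2 days off N8 → N8 becomes 1 day, finish becomes 26.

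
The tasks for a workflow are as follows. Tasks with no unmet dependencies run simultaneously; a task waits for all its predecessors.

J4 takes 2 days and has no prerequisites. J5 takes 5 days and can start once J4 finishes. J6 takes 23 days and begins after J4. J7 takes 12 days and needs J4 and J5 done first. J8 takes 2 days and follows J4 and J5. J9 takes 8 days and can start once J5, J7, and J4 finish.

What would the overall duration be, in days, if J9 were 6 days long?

As given, the longest chain is J4→J5→J7→J9 = 2+5+12+8 = 27, so the finish is 27 days.
J9 is on the critical path; changing it to 6 makes that path 25 days.
No other chain overtakes it, so the finish is 25 days.

25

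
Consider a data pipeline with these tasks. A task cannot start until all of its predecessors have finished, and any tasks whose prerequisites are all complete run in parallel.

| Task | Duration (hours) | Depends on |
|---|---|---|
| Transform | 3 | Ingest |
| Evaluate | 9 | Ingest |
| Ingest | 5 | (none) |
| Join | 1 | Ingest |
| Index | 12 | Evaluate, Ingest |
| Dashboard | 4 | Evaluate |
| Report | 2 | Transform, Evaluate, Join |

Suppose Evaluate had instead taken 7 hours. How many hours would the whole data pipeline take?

24

As given, the longest chain is Ingest→Evaluate→Index = 5+9+12 = 26, so the finish is 26 hours.
Evaluate lies on that path, so at 7 hours the path becomes 24 hours.
That remains the longest chain; total 24 hours.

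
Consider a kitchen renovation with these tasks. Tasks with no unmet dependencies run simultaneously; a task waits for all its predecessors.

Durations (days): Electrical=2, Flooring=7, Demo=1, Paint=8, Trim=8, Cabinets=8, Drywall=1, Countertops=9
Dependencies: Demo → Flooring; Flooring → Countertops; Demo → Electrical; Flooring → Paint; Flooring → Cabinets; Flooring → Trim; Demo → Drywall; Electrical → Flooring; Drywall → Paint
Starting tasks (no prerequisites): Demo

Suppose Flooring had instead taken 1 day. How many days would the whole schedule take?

13

As given, the longest chain is Demo→Electrical→Flooring→Countertops = 1+2+7+9 = 19, so the finish is 19 days.
Flooring lies on that path, so at 1 day the path becomes 13 days.
That remains the longest chain; total 13 days.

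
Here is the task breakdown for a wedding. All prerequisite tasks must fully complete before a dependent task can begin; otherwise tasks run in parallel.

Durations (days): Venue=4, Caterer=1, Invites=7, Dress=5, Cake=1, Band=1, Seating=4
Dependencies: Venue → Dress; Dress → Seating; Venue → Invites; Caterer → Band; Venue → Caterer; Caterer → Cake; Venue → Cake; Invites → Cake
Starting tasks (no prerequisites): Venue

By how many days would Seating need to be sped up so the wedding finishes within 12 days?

Current finish: 13 days; target: 12.
Seating is on every critical path, so each day cut from Seating cuts the finish by one (this holds down to a finish of 12).
Need 13 − 12 = 1 day off Seating → Seating becomes 3 days, finish becomes 12.

1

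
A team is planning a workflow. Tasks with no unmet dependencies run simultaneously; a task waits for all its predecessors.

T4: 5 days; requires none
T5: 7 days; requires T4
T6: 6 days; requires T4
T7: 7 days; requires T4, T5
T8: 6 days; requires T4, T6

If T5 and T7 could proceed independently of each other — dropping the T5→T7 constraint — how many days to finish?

17

With the dependency in place, T4→T5→T7 = 5+7+7 = 19 sets the finish at 19 days.
Without T5→T7, T7's earliest start moves from 12 to 5.
New critical path: T4→T6→T8 = 5+6+6 = 17 ⇒ 17 days.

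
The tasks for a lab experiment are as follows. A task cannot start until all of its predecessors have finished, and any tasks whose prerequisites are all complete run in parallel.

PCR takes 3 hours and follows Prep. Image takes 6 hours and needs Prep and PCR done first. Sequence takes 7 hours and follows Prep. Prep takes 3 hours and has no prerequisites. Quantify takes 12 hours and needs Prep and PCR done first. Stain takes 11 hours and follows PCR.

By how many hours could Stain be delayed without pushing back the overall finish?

1

The longest chain is Prep→PCR→Quantify = 3+3+12 = 18; overall finish 18 hours.
The longest chain containing Stain totals 17 hours.
Float = 18 − 17 = 1.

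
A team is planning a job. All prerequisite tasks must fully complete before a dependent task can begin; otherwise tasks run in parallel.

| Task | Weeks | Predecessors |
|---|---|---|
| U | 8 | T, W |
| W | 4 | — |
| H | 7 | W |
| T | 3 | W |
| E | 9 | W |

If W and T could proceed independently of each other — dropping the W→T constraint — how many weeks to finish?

With the dependency in place, W→T→U = 4+3+8 = 15 sets the finish at 15 weeks.
Without W→T, T's earliest start moves from 4 to 0.
The longest chain is now W→E = 4+9 = 13, so the job takes 13 weeks.

13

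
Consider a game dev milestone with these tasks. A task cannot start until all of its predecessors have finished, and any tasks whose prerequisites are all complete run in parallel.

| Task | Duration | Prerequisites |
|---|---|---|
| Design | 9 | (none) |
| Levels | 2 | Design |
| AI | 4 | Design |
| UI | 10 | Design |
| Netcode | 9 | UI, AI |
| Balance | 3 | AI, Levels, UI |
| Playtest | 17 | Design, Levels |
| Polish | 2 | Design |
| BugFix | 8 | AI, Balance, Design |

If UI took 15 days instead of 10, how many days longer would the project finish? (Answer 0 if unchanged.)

The binding path is Design→UI→Balance→BugFix = 9+10+3+8 = 30; finish at 30 days.
Since UI is critical, the +5 change carries straight to that chain (now 35 days).
No other chain overtakes it, so the finish is 35 days.
Change in finish: 35 − 30 = +5 days.

5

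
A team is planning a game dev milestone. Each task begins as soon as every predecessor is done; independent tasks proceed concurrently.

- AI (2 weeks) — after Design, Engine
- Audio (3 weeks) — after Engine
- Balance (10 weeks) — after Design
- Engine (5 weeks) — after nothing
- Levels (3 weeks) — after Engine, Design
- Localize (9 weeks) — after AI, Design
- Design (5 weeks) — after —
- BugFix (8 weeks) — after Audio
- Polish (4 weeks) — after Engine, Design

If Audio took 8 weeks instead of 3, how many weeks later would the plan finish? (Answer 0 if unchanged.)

Critical path before the change: Engine→Audio→BugFix = 5+3+8 = 16 giving 16 weeks.
Audio is on the critical path; changing it to 8 makes that path 21 weeks.
No other chain overtakes it, so the finish is 21 weeks.
Change in finish: 21 − 16 = +5 weeks.

5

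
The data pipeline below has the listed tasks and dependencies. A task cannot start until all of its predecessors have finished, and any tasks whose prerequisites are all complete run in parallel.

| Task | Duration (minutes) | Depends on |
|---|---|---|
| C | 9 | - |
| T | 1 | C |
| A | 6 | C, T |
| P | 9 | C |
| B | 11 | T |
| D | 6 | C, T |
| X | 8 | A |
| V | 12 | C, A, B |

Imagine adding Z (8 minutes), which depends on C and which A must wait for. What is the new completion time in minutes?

35

Originally the schedule takes 33 minutes.
With Z inserted, A now waits for max(C, T, Z).
New critical path: C→Z→A→V = 9+8+6+12 = 35 ⇒ 35 minutes.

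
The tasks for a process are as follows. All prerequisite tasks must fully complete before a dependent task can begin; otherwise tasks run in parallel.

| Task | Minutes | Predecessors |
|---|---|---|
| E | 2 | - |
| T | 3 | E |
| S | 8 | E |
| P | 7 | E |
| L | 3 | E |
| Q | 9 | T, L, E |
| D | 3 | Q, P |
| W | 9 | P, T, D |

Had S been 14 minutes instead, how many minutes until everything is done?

The binding path is E→T→Q→D→W = 2+3+9+3+9 = 26; finish at 26 minutes.
The longest path through S is only 10 minutes, so S has float 16.
That remains the longest chain; total 26 minutes.

26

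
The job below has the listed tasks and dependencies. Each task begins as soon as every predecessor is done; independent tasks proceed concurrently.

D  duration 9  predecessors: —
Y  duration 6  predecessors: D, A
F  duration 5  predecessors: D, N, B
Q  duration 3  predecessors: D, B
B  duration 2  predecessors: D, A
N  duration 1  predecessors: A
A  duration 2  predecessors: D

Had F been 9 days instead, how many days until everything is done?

22

As given, the longest chain is D→A→B→F = 9+2+2+5 = 18, so the finish is 18 days.
Since F is critical, the +4 change carries straight to that chain (now 22 days).
The critical path is still D→A→B→F; finish is now 22 days.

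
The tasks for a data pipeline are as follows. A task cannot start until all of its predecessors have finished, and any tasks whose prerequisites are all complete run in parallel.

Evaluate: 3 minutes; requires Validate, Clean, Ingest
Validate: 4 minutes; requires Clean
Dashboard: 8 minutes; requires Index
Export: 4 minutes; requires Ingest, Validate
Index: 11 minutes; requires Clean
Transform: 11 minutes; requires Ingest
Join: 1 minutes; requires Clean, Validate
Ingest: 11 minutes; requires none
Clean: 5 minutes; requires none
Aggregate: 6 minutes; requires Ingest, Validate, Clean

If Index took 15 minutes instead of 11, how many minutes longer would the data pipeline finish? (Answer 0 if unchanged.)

As given, the longest chain is Clean→Index→Dashboard = 5+11+8 = 24, so the finish is 24 minutes.
Index is on the critical path; changing it to 15 makes that path 28 minutes.
The critical path is still Clean→Index→Dashboard; finish is now 28 minutes.
Change in finish: 28 − 24 = +4 minutes.

4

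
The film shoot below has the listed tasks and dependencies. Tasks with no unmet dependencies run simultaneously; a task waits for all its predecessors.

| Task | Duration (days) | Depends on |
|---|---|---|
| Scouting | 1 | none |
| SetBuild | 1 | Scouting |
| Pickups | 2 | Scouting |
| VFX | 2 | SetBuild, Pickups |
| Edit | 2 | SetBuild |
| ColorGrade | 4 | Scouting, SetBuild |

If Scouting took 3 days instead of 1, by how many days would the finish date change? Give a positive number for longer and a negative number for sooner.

As given, the longest chain is Scouting→SetBuild→ColorGrade = 1+1+4 = 6, so the finish is 6 days.
Scouting is on the critical path; changing it to 3 makes that path 8 days.
The critical path is still Scouting→SetBuild→ColorGrade; finish is now 8 days.
Change in finish: 8 − 6 = +2 days.

2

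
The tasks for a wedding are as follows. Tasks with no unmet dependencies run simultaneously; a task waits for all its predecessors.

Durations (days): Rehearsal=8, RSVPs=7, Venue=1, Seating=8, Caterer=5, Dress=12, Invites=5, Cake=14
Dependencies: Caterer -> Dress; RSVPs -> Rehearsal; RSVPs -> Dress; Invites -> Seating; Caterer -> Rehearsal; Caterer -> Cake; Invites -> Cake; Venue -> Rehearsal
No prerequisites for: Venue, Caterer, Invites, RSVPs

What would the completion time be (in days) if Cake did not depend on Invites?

Original critical path: Caterer→Cake = 5+14 = 19 ⇒ 19 days.
Dropping Invites→Cake doesn't change Cake's earliest start (5); another predecessor still binds.
After: Caterer→Cake = 5+14 = 19 → 19 days.

19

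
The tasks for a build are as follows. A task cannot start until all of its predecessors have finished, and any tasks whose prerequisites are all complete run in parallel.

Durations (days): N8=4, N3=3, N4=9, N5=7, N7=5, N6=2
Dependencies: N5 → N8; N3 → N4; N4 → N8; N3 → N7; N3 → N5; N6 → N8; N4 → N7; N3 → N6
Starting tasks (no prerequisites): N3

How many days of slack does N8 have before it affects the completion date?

1

Critical path: N3→N4→N7 = 3+9+5 = 17, so the finish is 17 days.
Longest path through N8: 16 days (earliest finish 16, latest finish 17).
Slack of N8 = 13 − 12 = 1 day.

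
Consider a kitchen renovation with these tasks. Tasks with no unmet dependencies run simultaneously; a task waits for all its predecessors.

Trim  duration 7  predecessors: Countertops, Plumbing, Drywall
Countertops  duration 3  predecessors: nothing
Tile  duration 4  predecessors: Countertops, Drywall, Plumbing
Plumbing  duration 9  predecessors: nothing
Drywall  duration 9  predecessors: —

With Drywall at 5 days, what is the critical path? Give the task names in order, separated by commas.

As given, the longest chain is Drywall→Trim = 9+7 = 16, so the finish is 16 days.
Drywall lies on that path, so at 5 days the path becomes 12 days.
The binding chain switches to Plumbing→Trim = 9+7 = 16; finish 16 days.

Plumbing, Trim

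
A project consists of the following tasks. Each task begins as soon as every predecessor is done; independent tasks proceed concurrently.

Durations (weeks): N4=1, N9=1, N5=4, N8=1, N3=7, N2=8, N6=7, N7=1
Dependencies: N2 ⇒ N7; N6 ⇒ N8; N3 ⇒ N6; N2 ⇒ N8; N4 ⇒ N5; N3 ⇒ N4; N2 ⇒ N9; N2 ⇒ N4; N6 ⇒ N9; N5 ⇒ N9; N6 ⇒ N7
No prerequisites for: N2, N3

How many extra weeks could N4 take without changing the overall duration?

N3→N6→N7 = 7+7+1 = 15 sets the makespan at 15 weeks.
Longest path through N4: 14 weeks (earliest finish 9, latest finish 10).
Float = 15 − 14 = 1.

1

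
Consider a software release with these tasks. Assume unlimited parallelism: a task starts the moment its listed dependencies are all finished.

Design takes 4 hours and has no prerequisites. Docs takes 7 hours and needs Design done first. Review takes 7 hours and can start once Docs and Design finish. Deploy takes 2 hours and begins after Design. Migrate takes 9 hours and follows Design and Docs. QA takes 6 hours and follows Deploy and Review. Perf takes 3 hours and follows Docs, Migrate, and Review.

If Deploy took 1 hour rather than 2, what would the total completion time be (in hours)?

Baseline: Design→Docs→Review→QA = 4+7+7+6 = 24 → 24 hours.
Deploy has 12 hours of float (longest path through it is 12).
No other chain overtakes it, so the finish is 24 hours.

24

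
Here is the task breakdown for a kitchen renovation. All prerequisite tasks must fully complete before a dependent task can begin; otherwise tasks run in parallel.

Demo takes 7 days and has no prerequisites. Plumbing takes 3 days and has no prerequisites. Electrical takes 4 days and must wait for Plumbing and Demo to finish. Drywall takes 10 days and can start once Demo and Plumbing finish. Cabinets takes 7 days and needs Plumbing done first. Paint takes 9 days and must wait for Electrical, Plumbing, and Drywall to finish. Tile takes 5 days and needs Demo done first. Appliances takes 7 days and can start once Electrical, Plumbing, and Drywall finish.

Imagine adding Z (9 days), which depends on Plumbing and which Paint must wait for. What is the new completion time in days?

Originally the schedule takes 26 days.
With Z inserted, Paint now waits for max(Electrical, Plumbing, Drywall, Z).
New critical path: Demo→Drywall→Paint = 7+10+9 = 26 ⇒ 26 days.

26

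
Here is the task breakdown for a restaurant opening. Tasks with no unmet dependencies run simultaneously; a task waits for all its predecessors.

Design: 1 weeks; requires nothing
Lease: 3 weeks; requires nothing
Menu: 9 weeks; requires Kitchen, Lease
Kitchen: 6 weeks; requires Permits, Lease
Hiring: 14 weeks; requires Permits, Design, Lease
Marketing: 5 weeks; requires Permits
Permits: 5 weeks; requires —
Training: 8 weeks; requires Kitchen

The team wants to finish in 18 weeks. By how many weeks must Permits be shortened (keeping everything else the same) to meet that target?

2

Current finish: 20 weeks; target: 18.
Permits is on every critical path, so each week cut from Permits cuts the finish by one (this holds down to a finish of 18).
Need 20 − 18 = 2 weeks off Permits → Permits becomes 3 weeks, finish becomes 18.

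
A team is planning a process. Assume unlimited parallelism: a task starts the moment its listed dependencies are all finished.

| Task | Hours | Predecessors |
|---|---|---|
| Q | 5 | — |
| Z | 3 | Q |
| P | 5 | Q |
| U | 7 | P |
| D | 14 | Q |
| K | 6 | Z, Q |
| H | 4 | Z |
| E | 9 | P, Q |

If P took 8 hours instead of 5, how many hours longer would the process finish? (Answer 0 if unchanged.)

3

As given, the longest chain is Q→P→E = 5+5+9 = 19, so the finish is 19 hours.
P is on the critical path; changing it to 8 makes that path 22 hours.
The critical path is still Q→P→E; finish is now 22 hours.
Change in finish: 22 − 19 = +3 hours.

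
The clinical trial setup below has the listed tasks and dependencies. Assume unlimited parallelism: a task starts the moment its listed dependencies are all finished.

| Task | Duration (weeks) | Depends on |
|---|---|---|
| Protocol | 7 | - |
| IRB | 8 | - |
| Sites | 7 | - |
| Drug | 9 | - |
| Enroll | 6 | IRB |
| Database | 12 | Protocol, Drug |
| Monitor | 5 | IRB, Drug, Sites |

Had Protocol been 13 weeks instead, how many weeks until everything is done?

The binding path is Drug→Database = 9+12 = 21; finish at 21 weeks.
Protocol is off the critical path — its longest chain is 19 weeks, giving 2 of slack.
The binding chain switches to Protocol→Database = 13+12 = 25; finish 25 weeks.

25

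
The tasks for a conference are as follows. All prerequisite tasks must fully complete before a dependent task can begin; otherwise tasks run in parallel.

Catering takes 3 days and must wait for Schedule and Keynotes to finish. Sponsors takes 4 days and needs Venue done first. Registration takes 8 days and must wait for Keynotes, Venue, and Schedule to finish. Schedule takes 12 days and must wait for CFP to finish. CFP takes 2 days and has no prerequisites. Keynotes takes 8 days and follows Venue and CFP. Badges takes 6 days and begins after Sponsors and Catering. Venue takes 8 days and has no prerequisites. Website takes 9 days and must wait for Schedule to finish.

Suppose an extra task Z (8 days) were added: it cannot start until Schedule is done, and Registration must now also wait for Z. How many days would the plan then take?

30

Originally the plan takes 25 days.
With Z inserted, Registration now waits for max(Keynotes, Venue, Schedule, Z).
New critical path: CFP→Schedule→Z→Registration = 2+12+8+8 = 30 ⇒ 30 days.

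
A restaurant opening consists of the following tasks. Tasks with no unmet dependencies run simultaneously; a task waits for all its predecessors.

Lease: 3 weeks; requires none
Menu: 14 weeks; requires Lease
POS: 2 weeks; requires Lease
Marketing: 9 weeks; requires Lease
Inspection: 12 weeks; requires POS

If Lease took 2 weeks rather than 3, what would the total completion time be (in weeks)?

16

Baseline: Lease→Menu = 3+14 = 17 → 17 weeks.
Since Lease is critical, the -1 change carries straight to that chain (now 16 weeks).
The critical path is still Lease→Menu; finish is now 16 weeks.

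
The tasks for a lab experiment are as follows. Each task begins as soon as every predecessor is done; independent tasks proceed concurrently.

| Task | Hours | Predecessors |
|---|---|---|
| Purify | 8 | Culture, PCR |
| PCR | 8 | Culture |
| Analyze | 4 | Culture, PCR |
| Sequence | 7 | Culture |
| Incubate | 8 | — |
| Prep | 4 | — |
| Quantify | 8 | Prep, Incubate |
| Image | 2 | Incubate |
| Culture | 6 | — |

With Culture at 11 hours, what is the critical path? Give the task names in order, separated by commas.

Culture, PCR, Purify

Critical path before the change: Culture→PCR→Purify = 6+8+8 = 22 giving 22 hours.
Culture is on the critical path; changing it to 11 makes that path 27 hours.
The critical path is still Culture→PCR→Purify; finish is now 27 hours.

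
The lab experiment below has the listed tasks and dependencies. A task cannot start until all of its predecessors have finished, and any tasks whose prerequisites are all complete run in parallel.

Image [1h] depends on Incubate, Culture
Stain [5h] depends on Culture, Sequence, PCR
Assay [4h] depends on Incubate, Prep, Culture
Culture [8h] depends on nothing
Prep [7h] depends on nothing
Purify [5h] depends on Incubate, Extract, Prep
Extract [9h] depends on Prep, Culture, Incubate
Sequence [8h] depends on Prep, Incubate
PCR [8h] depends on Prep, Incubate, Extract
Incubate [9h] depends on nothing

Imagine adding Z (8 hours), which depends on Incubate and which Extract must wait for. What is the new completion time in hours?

39

Originally the plan takes 31 hours.
With Z inserted, Extract now waits for max(Prep, Culture, Incubate, Z).
New critical path: Incubate→Z→Extract→PCR→Stain = 9+8+9+8+5 = 39 ⇒ 39 hours.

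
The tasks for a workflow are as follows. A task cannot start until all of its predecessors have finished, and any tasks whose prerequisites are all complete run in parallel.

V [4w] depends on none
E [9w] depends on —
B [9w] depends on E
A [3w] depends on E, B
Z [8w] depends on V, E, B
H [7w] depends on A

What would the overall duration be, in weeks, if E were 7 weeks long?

26

Baseline: E→B→A→H = 9+9+3+7 = 28 → 28 weeks.
E lies on that path, so at 7 weeks the path becomes 26 weeks.
That remains the longest chain; total 26 weeks.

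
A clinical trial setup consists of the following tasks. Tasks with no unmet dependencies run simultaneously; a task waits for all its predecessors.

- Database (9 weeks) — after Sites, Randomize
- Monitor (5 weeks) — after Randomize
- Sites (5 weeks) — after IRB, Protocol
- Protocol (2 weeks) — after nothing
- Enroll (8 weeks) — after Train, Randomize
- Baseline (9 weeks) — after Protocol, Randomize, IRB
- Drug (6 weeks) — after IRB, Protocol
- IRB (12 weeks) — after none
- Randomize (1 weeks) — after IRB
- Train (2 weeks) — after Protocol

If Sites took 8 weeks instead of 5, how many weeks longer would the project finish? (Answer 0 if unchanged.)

3

The binding path is IRB→Sites→Database = 12+5+9 = 26; finish at 26 weeks.
Sites lies on that path, so at 8 weeks the path becomes 29 weeks.
No other chain overtakes it, so the finish is 29 weeks.
Change in finish: 29 − 26 = +3 weeks.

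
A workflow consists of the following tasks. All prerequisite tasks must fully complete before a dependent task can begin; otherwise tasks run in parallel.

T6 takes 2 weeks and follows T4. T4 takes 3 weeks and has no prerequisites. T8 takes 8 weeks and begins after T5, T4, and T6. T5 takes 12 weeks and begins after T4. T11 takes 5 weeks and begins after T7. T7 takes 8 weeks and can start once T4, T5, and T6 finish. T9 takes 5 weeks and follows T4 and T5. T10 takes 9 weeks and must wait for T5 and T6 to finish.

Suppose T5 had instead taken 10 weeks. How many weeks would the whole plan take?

Actual critical path: T4→T5→T7→T11 = 3+12+8+5 = 28 ⇒ 28 weeks.
T5 is on the critical path; changing it to 10 makes that path 26 weeks.
No other chain overtakes it, so the finish is 26 weeks.

26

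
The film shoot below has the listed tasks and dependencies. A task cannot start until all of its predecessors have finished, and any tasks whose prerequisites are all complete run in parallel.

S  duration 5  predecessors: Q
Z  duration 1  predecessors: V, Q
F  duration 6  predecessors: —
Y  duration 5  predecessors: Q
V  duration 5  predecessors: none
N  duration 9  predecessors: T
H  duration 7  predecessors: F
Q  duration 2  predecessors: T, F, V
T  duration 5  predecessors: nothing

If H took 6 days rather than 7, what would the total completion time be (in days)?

As given, the longest chain is T→N = 5+9 = 14, so the finish is 14 days.
The longest path through H is only 13 days, so H has float 1.
The critical path is still T→N; finish is now 14 days.

14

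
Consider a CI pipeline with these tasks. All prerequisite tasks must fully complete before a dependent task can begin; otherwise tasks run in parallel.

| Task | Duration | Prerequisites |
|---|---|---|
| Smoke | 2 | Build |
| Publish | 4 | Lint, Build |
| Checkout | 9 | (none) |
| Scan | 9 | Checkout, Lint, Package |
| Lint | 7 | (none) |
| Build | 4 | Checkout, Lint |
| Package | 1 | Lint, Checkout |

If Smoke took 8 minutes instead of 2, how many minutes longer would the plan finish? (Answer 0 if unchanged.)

As given, the longest chain is Checkout→Package→Scan = 9+1+9 = 19, so the finish is 19 minutes.
Smoke has 4 minutes of float (longest path through it is 15).
Now Checkout→Build→Smoke = 9+4+8 = 21 is longest, so the finish becomes 21 minutes.
Change in finish: 21 − 19 = +2 minutes.

2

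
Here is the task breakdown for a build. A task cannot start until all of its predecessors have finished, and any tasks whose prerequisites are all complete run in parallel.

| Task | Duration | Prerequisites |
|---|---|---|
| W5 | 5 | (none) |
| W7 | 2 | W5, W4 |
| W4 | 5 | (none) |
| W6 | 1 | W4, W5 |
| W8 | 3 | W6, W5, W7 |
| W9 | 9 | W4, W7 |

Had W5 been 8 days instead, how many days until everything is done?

Critical path before the change: W5→W7→W9 = 5+2+9 = 16 giving 16 days.
W5 is on the critical path; changing it to 8 makes that path 19 days.
The critical path is still W5→W7→W9; finish is now 19 days.

19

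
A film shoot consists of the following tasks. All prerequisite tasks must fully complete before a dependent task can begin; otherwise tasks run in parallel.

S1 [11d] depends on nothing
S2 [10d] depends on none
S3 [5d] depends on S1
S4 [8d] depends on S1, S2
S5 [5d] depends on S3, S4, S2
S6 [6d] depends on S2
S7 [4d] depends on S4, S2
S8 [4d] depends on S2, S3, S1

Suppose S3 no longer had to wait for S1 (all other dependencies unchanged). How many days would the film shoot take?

With the dependency in place, S1→S4→S5 = 11+8+5 = 24 sets the finish at 24 days.
Without S1→S3, S3's earliest start moves from 11 to 0.
New critical path: S1→S4→S5 = 11+8+5 = 24 ⇒ 24 days.

24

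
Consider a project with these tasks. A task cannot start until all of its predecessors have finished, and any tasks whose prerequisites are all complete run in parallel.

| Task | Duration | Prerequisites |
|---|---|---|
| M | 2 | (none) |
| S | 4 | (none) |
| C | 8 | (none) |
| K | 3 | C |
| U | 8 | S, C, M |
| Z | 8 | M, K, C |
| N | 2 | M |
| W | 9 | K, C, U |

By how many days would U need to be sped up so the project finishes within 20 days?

Current finish: 25 days; target: 20.
U is on every critical path, so each day cut from U cuts the finish by one (this holds down to a finish of 20).
Need 25 − 20 = 5 days off U → U becomes 3 days, finish becomes 20.

5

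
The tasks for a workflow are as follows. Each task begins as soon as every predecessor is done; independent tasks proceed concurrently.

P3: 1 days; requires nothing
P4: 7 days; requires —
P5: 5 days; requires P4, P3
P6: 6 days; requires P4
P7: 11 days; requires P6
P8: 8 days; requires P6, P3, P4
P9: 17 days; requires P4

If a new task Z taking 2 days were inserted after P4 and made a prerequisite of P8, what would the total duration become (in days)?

24

Originally the workflow takes 24 days.
With Z inserted, P8 now waits for max(P6, P3, P4, Z).
New critical path: P4→P6→P7 = 7+6+11 = 24 ⇒ 24 days.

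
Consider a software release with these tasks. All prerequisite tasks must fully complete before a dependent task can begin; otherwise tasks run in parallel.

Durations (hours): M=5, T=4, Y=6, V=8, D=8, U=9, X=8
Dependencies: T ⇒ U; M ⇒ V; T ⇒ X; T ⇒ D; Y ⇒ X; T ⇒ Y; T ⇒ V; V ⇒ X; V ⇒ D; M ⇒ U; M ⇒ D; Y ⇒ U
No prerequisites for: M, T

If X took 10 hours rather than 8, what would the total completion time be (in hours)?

23

Actual critical path: M→V→X = 5+8+8 = 21 ⇒ 21 hours.
X lies on that path, so at 10 hours the path becomes 23 hours.
The critical path is still M→V→X; finish is now 23 hours.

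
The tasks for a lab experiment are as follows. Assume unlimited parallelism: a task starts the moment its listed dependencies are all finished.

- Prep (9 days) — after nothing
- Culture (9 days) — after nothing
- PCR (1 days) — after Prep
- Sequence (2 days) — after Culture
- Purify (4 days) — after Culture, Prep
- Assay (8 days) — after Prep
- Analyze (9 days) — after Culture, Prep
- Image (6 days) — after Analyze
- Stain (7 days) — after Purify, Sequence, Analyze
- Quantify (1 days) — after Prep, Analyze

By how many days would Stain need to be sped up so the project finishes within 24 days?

1

Current finish: 25 days; target: 24.
Stain is on every critical path, so each day cut from Stain cuts the finish by one (this holds down to a finish of 24).
Need 25 − 24 = 1 day off Stain → Stain becomes 6 days, finish becomes 24.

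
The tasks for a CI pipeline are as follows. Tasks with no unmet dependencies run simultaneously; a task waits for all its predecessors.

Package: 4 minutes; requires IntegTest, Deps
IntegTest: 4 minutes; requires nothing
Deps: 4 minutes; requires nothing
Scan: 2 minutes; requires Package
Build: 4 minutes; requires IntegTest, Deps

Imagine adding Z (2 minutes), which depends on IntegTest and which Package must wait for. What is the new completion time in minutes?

12

Originally the project takes 10 minutes.
With Z inserted, Package now waits for max(IntegTest, Deps, Z).
New critical path: IntegTest→Z→Package→Scan = 4+2+4+2 = 12 ⇒ 12 minutes.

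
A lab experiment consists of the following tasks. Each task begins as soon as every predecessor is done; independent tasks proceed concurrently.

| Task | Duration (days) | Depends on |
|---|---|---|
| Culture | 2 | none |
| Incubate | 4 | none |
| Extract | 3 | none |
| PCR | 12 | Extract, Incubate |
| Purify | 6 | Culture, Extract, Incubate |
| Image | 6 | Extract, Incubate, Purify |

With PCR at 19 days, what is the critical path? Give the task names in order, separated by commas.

Critical path before the change: Incubate→PCR = 4+12 = 16 giving 16 days.
PCR lies on that path, so at 19 days the path becomes 23 days.
No other chain overtakes it, so the finish is 23 days.

Incubate, PCR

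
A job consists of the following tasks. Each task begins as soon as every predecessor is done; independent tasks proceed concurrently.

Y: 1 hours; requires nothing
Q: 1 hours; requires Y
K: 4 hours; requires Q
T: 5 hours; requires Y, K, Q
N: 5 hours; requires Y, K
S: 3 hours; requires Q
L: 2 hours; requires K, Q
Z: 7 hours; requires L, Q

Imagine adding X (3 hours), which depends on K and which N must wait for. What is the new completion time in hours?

15

Originally the plan takes 15 hours.
With X inserted, N now waits for max(Y, K, X).
New critical path: Y→Q→K→L→Z = 1+1+4+2+7 = 15 ⇒ 15 hours.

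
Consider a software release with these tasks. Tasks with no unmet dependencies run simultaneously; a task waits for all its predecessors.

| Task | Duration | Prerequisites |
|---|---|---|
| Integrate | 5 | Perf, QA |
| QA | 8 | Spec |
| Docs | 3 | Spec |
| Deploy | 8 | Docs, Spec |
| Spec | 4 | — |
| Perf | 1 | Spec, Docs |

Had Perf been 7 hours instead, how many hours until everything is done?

19

As given, the longest chain is Spec→QA→Integrate = 4+8+5 = 17, so the finish is 17 hours.
The longest path through Perf is only 13 hours, so Perf has float 4.
New critical path: Spec→Docs→Perf→Integrate = 4+3+7+5 = 19 ⇒ 19 hours.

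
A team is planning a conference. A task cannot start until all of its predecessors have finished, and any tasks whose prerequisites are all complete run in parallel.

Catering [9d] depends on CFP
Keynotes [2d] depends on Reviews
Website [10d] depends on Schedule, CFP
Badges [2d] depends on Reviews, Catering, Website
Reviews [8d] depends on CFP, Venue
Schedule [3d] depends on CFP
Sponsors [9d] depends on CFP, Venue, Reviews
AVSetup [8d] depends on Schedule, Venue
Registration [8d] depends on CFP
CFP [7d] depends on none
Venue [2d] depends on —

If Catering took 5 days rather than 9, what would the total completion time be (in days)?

Baseline: CFP→Reviews→Sponsors = 7+8+9 = 24 → 24 days.
The longest path through Catering is only 18 days, so Catering has float 6.
The critical path is still CFP→Reviews→Sponsors; finish is now 24 days.

24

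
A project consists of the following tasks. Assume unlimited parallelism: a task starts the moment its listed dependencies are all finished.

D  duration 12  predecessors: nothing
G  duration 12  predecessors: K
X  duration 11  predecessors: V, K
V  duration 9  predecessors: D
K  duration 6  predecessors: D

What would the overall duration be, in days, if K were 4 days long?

32

As given, the longest chain is D→V→X = 12+9+11 = 32, so the finish is 32 days.
K is off the critical path — its longest chain is 30 days, giving 2 of slack.
No other chain overtakes it, so the finish is 32 days.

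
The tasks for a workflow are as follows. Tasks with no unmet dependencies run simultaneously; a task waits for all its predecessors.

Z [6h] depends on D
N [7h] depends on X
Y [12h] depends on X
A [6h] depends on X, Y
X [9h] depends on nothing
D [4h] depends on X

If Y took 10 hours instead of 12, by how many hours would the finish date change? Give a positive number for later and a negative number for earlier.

The binding path is X→Y→A = 9+12+6 = 27; finish at 27 hours.
Since Y is critical, the -2 change carries straight to that chain (now 25 hours).
No other chain overtakes it, so the finish is 25 hours.
Change in finish: 25 − 27 = -2 hours.

-2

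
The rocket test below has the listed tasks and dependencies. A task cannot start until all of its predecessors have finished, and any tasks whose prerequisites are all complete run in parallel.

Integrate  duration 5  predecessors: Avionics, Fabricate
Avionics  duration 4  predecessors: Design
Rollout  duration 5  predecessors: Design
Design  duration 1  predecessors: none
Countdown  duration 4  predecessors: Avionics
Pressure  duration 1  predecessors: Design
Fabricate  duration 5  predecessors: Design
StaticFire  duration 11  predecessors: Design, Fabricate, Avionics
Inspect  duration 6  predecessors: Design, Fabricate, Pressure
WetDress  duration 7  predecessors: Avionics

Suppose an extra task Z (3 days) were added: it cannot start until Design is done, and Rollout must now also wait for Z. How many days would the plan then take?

17

Originally the plan takes 17 days.
With Z inserted, Rollout now waits for max(Design, Z).
New critical path: Design→Fabricate→StaticFire = 1+5+11 = 17 ⇒ 17 days.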